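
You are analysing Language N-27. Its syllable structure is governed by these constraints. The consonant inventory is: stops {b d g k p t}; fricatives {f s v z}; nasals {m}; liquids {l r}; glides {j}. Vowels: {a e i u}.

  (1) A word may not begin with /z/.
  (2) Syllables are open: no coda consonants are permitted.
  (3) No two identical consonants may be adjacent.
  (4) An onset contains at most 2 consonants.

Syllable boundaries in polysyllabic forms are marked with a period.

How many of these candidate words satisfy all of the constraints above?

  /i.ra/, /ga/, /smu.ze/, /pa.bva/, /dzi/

5

/i.ra/ — σ1 onset /∅/, coda /∅/ ok; σ2 onset /r/, coda /∅/ ok → phonotactically legal
/ga/ — σ1 onset /g/, coda /∅/ ok → phonotactically legal
/smu.ze/ — σ1 onset /sm/ (2C), coda /∅/ ok; σ2 onset /z/, coda /∅/ ok → phonotactically legal
/pa.bva/ — σ1 onset /p/, coda /∅/ ok; σ2 onset /bv/ (2C), coda /∅/ ok → phonotactically legal
/dzi/ — σ1 onset /dz/ (2C), coda /∅/ ok → phonotactically legal
Phonotactically legal: /i.ra/, /ga/, /smu.ze/, /pa.bva/, /dzi/ → 5.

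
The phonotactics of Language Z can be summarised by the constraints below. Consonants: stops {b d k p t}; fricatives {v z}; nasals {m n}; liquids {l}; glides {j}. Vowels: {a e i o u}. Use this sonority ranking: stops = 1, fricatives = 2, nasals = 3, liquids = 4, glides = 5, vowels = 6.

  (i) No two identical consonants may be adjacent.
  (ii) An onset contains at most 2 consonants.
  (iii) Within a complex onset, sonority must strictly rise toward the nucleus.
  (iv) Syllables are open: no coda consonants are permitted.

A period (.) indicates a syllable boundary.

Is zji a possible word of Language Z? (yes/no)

zji — σ1 onset /zj/ (2→5 rises), coda /∅/ ok → permitted

yes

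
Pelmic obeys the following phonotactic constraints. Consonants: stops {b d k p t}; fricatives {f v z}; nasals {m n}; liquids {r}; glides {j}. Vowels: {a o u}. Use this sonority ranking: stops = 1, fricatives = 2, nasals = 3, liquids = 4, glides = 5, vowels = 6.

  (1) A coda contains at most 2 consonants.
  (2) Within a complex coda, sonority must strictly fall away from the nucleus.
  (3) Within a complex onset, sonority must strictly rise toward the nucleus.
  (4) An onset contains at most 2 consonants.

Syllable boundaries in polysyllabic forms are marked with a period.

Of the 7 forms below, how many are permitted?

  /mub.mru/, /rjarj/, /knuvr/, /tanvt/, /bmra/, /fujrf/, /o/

/mub.mru/ — σ1 onset /m/, coda /b/ ok; σ2 onset /mr/ (3→4 rises), coda /∅/ ok → permitted
/rjarj/ — violates constraint 2: syllable 1 coda /rj/: /r/ (liquid, 4) → /j/ (glide, 5) does not fall → not permitted
/knuvr/ — violates constraint 2: syllable 1 coda /vr/: /v/ (fricative, 2) → /r/ (liquid, 4) does not fall → not permitted
/tanvt/ — violates constraint 1: syllable 1 coda /nvt/ has 3 consonants (> 2) → not permitted
/bmra/ — violates constraint 4: syllable 1 onset /bmr/ has 3 consonants (> 2) → not permitted
/fujrf/ — violates constraint 1: syllable 1 coda /jrf/ has 3 consonants (> 2) → not permitted
/o/ — σ1 onset /∅/, coda /∅/ ok → permitted
Permitted: /mub.mru/, /o/ → 2.

2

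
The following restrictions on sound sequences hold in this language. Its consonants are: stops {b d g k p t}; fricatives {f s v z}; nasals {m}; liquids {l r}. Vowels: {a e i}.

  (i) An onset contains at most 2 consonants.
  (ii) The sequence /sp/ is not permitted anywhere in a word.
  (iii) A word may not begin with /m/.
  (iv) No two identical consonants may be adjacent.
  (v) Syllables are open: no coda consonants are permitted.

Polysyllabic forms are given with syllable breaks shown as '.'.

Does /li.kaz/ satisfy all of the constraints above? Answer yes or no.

no

/li.kaz/ — violates constraint (v): syllable 2 coda /z/ has 1 consonant (> 0) → phonotactically illegal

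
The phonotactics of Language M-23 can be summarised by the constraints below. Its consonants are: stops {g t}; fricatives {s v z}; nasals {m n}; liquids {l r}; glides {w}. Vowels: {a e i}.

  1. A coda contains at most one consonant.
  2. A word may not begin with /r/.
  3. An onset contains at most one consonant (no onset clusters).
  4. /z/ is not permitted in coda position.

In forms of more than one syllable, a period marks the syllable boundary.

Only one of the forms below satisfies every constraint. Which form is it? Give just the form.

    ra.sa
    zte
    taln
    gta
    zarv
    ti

ra.sa — violates constraint 2: word begins with /r/ → not permitted
zte — violates constraint 3: syllable 1 onset /zt/ has 2 consonants (> 1) → not permitted
taln — violates constraint 1: syllable 1 coda /ln/ has 2 consonants (> 1) → not permitted
gta — violates constraint 3: syllable 1 onset /gt/ has 2 consonants (> 1) → not permitted
zarv — violates constraint 1: syllable 1 coda /rv/ has 2 consonants (> 1) → not permitted
ti — σ1 onset /t/, coda /∅/ ok → permitted

ti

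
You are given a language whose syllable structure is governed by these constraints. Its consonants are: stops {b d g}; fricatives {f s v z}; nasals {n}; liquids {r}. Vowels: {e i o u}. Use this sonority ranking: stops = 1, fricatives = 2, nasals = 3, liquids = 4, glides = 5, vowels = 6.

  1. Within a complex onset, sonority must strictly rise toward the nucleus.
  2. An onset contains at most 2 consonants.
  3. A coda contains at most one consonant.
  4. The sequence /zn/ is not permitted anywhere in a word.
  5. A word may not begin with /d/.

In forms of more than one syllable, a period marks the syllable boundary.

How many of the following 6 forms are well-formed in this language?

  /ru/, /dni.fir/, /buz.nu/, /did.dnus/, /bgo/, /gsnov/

/ru/ — σ1 onset /r/, coda /∅/ ok → well-formed
/dni.fir/ — violates constraint 5: word begins with /d/ → ill-formed
/buz.nu/ — violates constraint 4: contains banned sequence /zn/ → ill-formed
/did.dnus/ — violates constraint 5: word begins with /d/ → ill-formed
/bgo/ — violates constraint 1: syllable 1 onset /bg/: /b/ (stop, 1) → /g/ (stop, 1) does not rise → ill-formed
/gsnov/ — violates constraint 2: syllable 1 onset /gsn/ has 3 consonants (> 2) → ill-formed
Well-formed: /ru/ → 1.

1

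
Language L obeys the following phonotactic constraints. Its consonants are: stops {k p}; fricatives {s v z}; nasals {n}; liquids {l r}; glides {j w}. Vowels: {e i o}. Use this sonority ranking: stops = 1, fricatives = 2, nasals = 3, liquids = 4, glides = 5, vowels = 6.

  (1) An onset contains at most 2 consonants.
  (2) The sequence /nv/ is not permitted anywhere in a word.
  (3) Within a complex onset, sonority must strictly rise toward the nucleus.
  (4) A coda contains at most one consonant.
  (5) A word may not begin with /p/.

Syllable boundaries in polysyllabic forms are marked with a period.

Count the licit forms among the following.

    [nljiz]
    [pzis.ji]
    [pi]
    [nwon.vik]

[nljiz] — violates constraint 1: syllable 1 onset /nlj/ has 3 consonants (> 2) → illicit
[pzis.ji] — violates constraint 5: word begins with /p/ → illicit
[pi] — violates constraint 5: word begins with /p/ → illicit
[nwon.vik] — violates constraint 2: contains banned sequence /nv/ → illicit
No form is licit → 0.

0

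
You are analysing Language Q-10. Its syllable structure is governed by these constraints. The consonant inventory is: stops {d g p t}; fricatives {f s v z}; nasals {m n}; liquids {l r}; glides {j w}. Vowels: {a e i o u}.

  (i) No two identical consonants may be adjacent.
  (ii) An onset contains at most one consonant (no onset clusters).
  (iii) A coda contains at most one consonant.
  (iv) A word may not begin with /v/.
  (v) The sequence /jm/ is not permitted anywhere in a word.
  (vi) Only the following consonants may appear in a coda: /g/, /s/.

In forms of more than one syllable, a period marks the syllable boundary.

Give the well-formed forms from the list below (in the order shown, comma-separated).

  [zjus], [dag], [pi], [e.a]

[zjus] — violates constraint (ii): syllable 1 onset /zj/ has 2 consonants (> 1) → ill-formed
[dag] — σ1 onset /d/, coda /g/ ok → well-formed
[pi] — σ1 onset /p/, coda /∅/ ok → well-formed
[e.a] — σ1 onset /∅/, coda /∅/ ok; σ2 onset /∅/, coda /∅/ ok → well-formed

[dag], [pi], [e.a]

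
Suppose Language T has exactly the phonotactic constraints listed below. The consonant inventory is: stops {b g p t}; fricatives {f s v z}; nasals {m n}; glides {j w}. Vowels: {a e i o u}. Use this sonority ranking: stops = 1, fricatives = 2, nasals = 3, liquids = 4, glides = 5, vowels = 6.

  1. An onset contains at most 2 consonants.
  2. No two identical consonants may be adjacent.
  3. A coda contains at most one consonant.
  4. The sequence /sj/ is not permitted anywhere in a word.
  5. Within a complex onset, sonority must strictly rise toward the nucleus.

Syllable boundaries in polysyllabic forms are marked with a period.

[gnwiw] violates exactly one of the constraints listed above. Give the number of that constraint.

1

[gnwiw]: syllable 1 onset /gnw/ has 3 consonants (> 2).
This is a violation of constraint 1: "An onset contains at most 2 consonants."
The remaining constraints (2, 3, 4, 5) are satisfied.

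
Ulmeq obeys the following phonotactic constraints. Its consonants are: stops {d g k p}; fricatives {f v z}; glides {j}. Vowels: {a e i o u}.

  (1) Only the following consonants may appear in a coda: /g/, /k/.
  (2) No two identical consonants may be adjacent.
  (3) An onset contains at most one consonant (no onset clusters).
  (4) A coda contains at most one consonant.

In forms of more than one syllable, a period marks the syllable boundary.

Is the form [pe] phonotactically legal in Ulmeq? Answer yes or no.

[pe] — σ1 onset /p/, coda /∅/ ok → phonotactically legal

yes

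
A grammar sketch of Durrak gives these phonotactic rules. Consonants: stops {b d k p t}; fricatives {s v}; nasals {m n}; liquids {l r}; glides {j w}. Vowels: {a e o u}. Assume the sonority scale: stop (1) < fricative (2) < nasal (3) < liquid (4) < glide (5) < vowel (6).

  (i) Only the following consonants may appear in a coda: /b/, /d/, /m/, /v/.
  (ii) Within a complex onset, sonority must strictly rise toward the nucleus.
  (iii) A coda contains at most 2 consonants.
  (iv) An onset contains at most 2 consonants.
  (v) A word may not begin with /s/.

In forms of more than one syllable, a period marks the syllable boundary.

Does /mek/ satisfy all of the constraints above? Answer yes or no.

no

/mek/ — violates constraint (i): syllable 1 coda contains /k/, which is not a licensed coda consonant → illicit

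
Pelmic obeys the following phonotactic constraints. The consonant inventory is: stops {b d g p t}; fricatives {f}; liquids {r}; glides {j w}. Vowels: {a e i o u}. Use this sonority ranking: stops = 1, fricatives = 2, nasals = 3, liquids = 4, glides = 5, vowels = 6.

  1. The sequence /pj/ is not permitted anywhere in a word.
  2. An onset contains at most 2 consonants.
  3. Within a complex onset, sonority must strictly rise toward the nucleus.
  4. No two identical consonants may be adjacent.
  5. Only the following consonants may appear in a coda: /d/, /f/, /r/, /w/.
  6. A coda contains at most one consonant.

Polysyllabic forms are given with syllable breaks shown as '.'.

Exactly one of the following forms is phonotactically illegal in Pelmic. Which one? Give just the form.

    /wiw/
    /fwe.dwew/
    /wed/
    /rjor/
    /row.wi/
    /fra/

/wiw/ — σ1 onset /w/, coda /w/ ok → phonotactically legal
/fwe.dwew/ — σ1 onset /fw/ (2→5 rises), coda /∅/ ok; σ2 onset /dw/ (1→5 rises), coda /w/ ok → phonotactically legal
/wed/ — σ1 onset /w/, coda /d/ ok → phonotactically legal
/rjor/ — σ1 onset /rj/ (4→5 rises), coda /r/ ok → phonotactically legal
/row.wi/ — violates constraint 4: adjacent identical consonants /ww/ → phonotactically illegal
/fra/ — σ1 onset /fr/ (2→4 rises), coda /∅/ ok → phonotactically legal

/row.wi/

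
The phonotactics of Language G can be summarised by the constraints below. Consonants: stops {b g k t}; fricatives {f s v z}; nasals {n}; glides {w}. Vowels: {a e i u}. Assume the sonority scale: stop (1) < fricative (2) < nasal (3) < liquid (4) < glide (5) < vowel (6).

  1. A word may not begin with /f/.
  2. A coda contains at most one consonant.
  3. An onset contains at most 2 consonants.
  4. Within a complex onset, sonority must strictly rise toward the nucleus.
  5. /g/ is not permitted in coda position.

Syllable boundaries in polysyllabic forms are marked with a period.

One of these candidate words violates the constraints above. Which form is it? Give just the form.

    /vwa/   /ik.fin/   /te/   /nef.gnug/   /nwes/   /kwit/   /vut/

/nef.gnug/

/vwa/ — σ1 onset /vw/ (2→5 rises), coda /∅/ ok → licit
/ik.fin/ — σ1 onset /∅/, coda /k/ ok; σ2 onset /f/, coda /n/ ok → licit
/te/ — σ1 onset /t/, coda /∅/ ok → licit
/nef.gnug/ — violates constraint 5: syllable 2 coda contains /g/ → illicit
/nwes/ — σ1 onset /nw/ (3→5 rises), coda /s/ ok → licit
/kwit/ — σ1 onset /kw/ (1→5 rises), coda /t/ ok → licit
/vut/ — σ1 onset /v/, coda /t/ ok → licit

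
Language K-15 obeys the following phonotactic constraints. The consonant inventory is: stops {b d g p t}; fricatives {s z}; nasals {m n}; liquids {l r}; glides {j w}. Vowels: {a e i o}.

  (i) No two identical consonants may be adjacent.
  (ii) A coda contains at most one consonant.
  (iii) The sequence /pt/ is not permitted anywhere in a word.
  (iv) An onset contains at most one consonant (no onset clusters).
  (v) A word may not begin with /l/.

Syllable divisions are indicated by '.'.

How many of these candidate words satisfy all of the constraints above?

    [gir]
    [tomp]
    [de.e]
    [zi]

[gir] — σ1 onset /g/, coda /r/ ok → permitted
[tomp] — violates constraint (ii): syllable 1 coda /mp/ has 2 consonants (> 1) → not permitted
[de.e] — σ1 onset /d/, coda /∅/ ok; σ2 onset /∅/, coda /∅/ ok → permitted
[zi] — σ1 onset /z/, coda /∅/ ok → permitted
Permitted: [gir], [de.e], [zi] → 3.

3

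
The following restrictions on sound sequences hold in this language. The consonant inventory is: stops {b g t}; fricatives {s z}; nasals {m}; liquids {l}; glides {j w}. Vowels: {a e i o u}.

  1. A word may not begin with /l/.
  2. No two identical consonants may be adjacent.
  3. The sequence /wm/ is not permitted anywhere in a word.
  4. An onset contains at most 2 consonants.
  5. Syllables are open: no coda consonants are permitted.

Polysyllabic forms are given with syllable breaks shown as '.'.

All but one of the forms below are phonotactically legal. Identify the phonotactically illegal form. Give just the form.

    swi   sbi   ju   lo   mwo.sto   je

swi — σ1 onset /sw/ (2C), coda /∅/ ok → phonotactically legal
sbi — σ1 onset /sb/ (2C), coda /∅/ ok → phonotactically legal
ju — σ1 onset /j/, coda /∅/ ok → phonotactically legal
lo — violates constraint 1: word begins with /l/ → phonotactically illegal
mwo.sto — σ1 onset /mw/ (2C), coda /∅/ ok; σ2 onset /st/ (2C), coda /∅/ ok → phonotactically legal
je — σ1 onset /j/, coda /∅/ ok → phonotactically legal

lo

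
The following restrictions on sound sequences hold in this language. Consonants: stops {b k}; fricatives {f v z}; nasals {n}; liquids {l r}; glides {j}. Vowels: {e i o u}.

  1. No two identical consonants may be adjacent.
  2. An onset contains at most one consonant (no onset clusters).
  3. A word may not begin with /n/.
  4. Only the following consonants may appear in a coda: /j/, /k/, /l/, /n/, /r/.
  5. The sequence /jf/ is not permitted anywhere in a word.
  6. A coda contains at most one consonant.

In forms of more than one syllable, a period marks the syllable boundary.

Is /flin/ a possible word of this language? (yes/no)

/flin/ — violates constraint 2: syllable 1 onset /fl/ has 2 consonants (> 1) → not permitted

no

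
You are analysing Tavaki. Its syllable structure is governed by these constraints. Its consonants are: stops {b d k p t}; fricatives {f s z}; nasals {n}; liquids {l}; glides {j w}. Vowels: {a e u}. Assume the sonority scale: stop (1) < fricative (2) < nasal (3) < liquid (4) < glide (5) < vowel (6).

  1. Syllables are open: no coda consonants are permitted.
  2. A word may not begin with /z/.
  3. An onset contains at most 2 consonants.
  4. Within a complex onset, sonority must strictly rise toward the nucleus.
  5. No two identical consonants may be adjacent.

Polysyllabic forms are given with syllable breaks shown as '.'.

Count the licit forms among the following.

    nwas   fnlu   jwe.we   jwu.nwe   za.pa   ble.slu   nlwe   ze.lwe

nwas — violates constraint 1: syllable 1 coda /s/ has 1 consonant (> 0) → illicit
fnlu — violates constraint 3: syllable 1 onset /fnl/ has 3 consonants (> 2) → illicit
jwe.we — violates constraint 4: syllable 1 onset /jw/: /j/ (glide, 5) → /w/ (glide, 5) does not rise → illicit
jwu.nwe — violates constraint 4: syllable 1 onset /jw/: /j/ (glide, 5) → /w/ (glide, 5) does not rise → illicit
za.pa — violates constraint 2: word begins with /z/ → illicit
ble.slu — σ1 onset /bl/ (1→4 rises), coda /∅/ ok; σ2 onset /sl/ (2→4 rises), coda /∅/ ok → licit
nlwe — violates constraint 3: syllable 1 onset /nlw/ has 3 consonants (> 2) → illicit
ze.lwe — violates constraint 2: word begins with /z/ → illicit
Licit: ble.slu → 1.

1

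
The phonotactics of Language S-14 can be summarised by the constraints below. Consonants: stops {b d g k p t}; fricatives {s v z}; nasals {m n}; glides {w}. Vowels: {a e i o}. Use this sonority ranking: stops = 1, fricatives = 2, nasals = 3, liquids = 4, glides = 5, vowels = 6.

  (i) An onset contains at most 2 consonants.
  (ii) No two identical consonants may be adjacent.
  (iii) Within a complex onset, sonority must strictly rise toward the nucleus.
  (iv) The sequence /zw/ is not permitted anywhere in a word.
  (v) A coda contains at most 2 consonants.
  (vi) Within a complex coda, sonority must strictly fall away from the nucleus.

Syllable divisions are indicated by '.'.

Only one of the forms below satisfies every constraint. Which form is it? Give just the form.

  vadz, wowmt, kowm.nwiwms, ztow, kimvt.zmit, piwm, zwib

piwm

vadz — violates constraint (vi): syllable 1 coda /dz/: /d/ (stop, 1) → /z/ (fricative, 2) does not fall → illicit
wowmt — violates constraint (v): syllable 1 coda /wmt/ has 3 consonants (> 2) → illicit
kowm.nwiwms — violates constraint (v): syllable 2 coda /wms/ has 3 consonants (> 2) → illicit
ztow — violates constraint (iii): syllable 1 onset /zt/: /z/ (fricative, 2) → /t/ (stop, 1) does not rise → illicit
kimvt.zmit — violates constraint (v): syllable 1 coda /mvt/ has 3 consonants (> 2) → illicit
piwm — σ1 onset /p/, coda /wm/ (5→3 falls) ok → licit
zwib — violates constraint (iv): contains banned sequence /zw/ → illicit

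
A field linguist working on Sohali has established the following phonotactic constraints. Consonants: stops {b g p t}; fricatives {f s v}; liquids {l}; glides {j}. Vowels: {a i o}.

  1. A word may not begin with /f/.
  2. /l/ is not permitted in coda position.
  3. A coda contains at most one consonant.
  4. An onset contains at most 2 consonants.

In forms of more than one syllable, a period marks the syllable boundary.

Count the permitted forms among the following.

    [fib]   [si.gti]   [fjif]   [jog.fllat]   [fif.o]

[fib] — violates constraint 1: word begins with /f/ → not permitted
[si.gti] — σ1 onset /s/, coda /∅/ ok; σ2 onset /gt/ (2C), coda /∅/ ok → permitted
[fjif] — violates constraint 1: word begins with /f/ → not permitted
[jog.fllat] — violates constraint 4: syllable 2 onset /fll/ has 3 consonants (> 2) → not permitted
[fif.o] — violates constraint 1: word begins with /f/ → not permitted
Permitted: [si.gti] → 1.

1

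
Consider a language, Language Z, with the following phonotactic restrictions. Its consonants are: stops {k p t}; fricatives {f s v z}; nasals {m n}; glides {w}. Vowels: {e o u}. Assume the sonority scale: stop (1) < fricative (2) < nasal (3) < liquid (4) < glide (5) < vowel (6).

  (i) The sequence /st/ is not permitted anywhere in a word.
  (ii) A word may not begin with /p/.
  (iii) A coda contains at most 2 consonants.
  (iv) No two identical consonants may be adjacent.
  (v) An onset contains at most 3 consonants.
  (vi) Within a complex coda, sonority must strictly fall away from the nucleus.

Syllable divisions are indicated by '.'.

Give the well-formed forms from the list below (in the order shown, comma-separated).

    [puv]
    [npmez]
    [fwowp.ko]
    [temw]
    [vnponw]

[npmez], [fwowp.ko]

[puv] — violates constraint (ii): word begins with /p/ → ill-formed
[npmez] — σ1 onset /npm/ (3C), coda /z/ ok → well-formed
[fwowp.ko] — σ1 onset /fw/ (2C), coda /wp/ (5→1 falls) ok; σ2 onset /k/, coda /∅/ ok → well-formed
[temw] — violates constraint (vi): syllable 1 coda /mw/: /m/ (nasal, 3) → /w/ (glide, 5) does not fall → ill-formed
[vnponw] — violates constraint (vi): syllable 1 coda /nw/: /n/ (nasal, 3) → /w/ (glide, 5) does not fall → ill-formed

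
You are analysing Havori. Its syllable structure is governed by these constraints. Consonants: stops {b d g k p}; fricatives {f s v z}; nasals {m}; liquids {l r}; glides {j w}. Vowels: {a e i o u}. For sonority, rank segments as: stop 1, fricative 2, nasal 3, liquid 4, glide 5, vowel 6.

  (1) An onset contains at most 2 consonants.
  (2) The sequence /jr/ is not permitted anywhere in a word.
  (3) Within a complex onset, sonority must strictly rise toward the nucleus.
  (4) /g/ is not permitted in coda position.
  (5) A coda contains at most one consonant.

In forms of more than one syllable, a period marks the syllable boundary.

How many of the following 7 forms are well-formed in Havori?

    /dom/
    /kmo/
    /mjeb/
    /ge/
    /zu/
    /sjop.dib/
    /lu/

7

/dom/ — σ1 onset /d/, coda /m/ ok → well-formed
/kmo/ — σ1 onset /km/ (1→3 rises), coda /∅/ ok → well-formed
/mjeb/ — σ1 onset /mj/ (3→5 rises), coda /b/ ok → well-formed
/ge/ — σ1 onset /g/, coda /∅/ ok → well-formed
/zu/ — σ1 onset /z/, coda /∅/ ok → well-formed
/sjop.dib/ — σ1 onset /sj/ (2→5 rises), coda /p/ ok; σ2 onset /d/, coda /b/ ok → well-formed
/lu/ — σ1 onset /l/, coda /∅/ ok → well-formed
Well-formed: /dom/, /kmo/, /mjeb/, /ge/, /zu/, /sjop.dib/, /lu/ → 7.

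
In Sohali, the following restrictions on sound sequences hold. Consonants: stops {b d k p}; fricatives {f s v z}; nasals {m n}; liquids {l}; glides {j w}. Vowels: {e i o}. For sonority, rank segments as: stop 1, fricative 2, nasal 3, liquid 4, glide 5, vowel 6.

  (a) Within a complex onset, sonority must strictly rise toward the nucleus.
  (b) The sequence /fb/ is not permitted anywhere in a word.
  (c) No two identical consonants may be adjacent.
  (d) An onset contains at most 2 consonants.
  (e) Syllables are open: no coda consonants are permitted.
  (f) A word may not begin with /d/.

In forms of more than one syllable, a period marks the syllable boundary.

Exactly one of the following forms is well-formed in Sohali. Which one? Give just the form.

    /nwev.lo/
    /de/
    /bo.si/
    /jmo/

/bo.si/

/nwev.lo/ — violates constraint (e): syllable 1 coda /v/ has 1 consonant (> 0) → ill-formed
/de/ — violates constraint (f): word begins with /d/ → ill-formed
/bo.si/ — σ1 onset /b/, coda /∅/ ok; σ2 onset /s/, coda /∅/ ok → well-formed
/jmo/ — violates constraint (a): syllable 1 onset /jm/: /j/ (glide, 5) → /m/ (nasal, 3) does not rise → ill-formed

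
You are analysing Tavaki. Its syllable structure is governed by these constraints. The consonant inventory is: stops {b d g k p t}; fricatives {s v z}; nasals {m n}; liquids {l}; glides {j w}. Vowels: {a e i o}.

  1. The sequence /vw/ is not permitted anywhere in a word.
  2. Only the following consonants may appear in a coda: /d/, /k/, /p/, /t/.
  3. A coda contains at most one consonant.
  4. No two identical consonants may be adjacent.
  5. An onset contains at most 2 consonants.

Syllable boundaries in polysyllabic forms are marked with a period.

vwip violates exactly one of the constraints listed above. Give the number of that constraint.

1

vwip: contains banned sequence /vw/.
This is a violation of constraint 1: "The sequence /vw/ is not permitted anywhere in a word."
The remaining constraints (2, 3, 4, 5) are satisfied.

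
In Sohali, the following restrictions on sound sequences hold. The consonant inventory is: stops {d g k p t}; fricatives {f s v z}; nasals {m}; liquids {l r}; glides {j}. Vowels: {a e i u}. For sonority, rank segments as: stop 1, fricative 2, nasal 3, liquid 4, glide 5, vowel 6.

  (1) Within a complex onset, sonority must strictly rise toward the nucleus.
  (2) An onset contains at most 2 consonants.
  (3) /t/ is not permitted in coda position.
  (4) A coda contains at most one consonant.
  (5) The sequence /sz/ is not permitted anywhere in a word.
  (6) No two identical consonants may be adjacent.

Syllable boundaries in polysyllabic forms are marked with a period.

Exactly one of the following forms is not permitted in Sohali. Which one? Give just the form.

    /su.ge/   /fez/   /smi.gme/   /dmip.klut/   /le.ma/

/dmip.klut/

/su.ge/ — σ1 onset /s/, coda /∅/ ok; σ2 onset /g/, coda /∅/ ok → permitted
/fez/ — σ1 onset /f/, coda /z/ ok → permitted
/smi.gme/ — σ1 onset /sm/ (2→3 rises), coda /∅/ ok; σ2 onset /gm/ (1→3 rises), coda /∅/ ok → permitted
/dmip.klut/ — violates constraint 3: syllable 2 coda contains /t/ → not permitted
/le.ma/ — σ1 onset /l/, coda /∅/ ok; σ2 onset /m/, coda /∅/ ok → permitted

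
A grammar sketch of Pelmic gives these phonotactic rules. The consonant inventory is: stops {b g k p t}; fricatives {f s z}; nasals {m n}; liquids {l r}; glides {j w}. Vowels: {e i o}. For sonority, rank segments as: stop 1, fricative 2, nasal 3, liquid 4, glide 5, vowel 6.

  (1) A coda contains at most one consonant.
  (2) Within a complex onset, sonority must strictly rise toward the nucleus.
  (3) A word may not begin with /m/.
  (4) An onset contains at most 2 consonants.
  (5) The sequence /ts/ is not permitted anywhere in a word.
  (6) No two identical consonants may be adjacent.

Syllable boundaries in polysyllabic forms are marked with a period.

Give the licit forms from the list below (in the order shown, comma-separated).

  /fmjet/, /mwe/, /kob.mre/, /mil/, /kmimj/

/fmjet/ — violates constraint 4: syllable 1 onset /fmj/ has 3 consonants (> 2) → illicit
/mwe/ — violates constraint 3: word begins with /m/ → illicit
/kob.mre/ — σ1 onset /k/, coda /b/ ok; σ2 onset /mr/ (3→4 rises), coda /∅/ ok → licit
/mil/ — violates constraint 3: word begins with /m/ → illicit
/kmimj/ — violates constraint 1: syllable 1 coda /mj/ has 2 consonants (> 1) → illicit

/kob.mre/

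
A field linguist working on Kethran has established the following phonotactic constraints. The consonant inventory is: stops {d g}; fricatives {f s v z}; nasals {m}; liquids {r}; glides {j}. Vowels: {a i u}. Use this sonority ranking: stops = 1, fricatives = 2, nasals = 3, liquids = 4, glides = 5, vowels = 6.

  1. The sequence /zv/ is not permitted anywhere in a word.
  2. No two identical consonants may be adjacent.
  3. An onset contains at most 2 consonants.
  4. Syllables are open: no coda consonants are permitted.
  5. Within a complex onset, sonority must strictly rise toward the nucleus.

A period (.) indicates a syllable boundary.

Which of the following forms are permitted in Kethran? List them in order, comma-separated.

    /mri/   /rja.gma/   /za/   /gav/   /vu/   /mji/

/mri/, /rja.gma/, /za/, /vu/, /mji/

/mri/ — σ1 onset /mr/ (3→4 rises), coda /∅/ ok → permitted
/rja.gma/ — σ1 onset /rj/ (4→5 rises), coda /∅/ ok; σ2 onset /gm/ (1→3 rises), coda /∅/ ok → permitted
/za/ — σ1 onset /z/, coda /∅/ ok → permitted
/gav/ — violates constraint 4: syllable 1 coda /v/ has 1 consonant (> 0) → not permitted
/vu/ — σ1 onset /v/, coda /∅/ ok → permitted
/mji/ — σ1 onset /mj/ (3→5 rises), coda /∅/ ok → permitted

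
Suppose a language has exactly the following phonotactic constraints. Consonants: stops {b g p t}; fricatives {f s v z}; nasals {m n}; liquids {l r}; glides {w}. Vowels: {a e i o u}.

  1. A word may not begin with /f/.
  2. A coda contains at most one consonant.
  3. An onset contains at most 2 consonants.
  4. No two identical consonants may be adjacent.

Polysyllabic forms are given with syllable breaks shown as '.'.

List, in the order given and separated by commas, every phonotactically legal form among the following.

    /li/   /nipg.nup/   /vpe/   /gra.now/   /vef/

/li/, /vpe/, /gra.now/, /vef/

/li/ — σ1 onset /l/, coda /∅/ ok → phonotactically legal
/nipg.nup/ — violates constraint 2: syllable 1 coda /pg/ has 2 consonants (> 1) → phonotactically illegal
/vpe/ — σ1 onset /vp/ (2C), coda /∅/ ok → phonotactically legal
/gra.now/ — σ1 onset /gr/ (2C), coda /∅/ ok; σ2 onset /n/, coda /w/ ok → phonotactically legal
/vef/ — σ1 onset /v/, coda /f/ ok → phonotactically legal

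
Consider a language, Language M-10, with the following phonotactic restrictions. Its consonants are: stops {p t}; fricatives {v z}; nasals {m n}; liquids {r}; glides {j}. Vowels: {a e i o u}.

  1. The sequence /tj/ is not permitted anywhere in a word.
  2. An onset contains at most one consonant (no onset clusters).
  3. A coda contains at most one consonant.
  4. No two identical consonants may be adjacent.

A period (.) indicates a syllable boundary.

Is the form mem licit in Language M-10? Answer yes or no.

mem — σ1 onset /m/, coda /m/ ok → licit

yes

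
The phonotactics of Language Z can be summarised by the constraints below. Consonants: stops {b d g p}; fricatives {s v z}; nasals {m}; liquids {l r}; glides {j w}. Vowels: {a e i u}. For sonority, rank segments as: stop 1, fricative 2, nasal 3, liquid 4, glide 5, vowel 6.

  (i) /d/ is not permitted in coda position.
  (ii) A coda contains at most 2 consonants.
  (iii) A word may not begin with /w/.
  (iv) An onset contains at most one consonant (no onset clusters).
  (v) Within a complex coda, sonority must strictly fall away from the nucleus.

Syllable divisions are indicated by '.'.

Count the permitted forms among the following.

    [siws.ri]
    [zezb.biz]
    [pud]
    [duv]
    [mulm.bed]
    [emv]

[siws.ri] — σ1 onset /s/, coda /ws/ (5→2 falls) ok; σ2 onset /r/, coda /∅/ ok → permitted
[zezb.biz] — σ1 onset /z/, coda /zb/ (2→1 falls) ok; σ2 onset /b/, coda /z/ ok → permitted
[pud] — violates constraint (i): syllable 1 coda contains /d/ → not permitted
[duv] — σ1 onset /d/, coda /v/ ok → permitted
[mulm.bed] — violates constraint (i): syllable 2 coda contains /d/ → not permitted
[emv] — σ1 onset /∅/, coda /mv/ (3→2 falls) ok → permitted
Permitted: [siws.ri], [zezb.biz], [duv], [emv] → 4.

4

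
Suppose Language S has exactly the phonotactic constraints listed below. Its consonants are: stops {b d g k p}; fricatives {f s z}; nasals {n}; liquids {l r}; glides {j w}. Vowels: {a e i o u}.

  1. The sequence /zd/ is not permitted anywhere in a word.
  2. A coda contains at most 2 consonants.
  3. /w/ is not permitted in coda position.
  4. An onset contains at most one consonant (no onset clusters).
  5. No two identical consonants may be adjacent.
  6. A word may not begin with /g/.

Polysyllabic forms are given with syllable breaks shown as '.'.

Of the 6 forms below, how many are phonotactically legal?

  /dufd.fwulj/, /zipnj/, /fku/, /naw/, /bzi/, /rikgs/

/dufd.fwulj/ — violates constraint 4: syllable 2 onset /fw/ has 2 consonants (> 1) → phonotactically illegal
/zipnj/ — violates constraint 2: syllable 1 coda /pnj/ has 3 consonants (> 2) → phonotactically illegal
/fku/ — violates constraint 4: syllable 1 onset /fk/ has 2 consonants (> 1) → phonotactically illegal
/naw/ — violates constraint 3: syllable 1 coda contains /w/ → phonotactically illegal
/bzi/ — violates constraint 4: syllable 1 onset /bz/ has 2 consonants (> 1) → phonotactically illegal
/rikgs/ — violates constraint 2: syllable 1 coda /kgs/ has 3 consonants (> 2) → phonotactically illegal
No form is phonotactically legal → 0.

0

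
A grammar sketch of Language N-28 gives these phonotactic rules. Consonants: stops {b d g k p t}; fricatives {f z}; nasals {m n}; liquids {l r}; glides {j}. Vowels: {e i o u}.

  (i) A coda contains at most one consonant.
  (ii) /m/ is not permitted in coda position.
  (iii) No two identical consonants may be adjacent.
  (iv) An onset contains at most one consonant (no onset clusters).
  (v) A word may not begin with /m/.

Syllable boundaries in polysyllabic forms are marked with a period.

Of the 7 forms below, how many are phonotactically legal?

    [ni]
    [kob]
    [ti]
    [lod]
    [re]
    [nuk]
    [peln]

[ni] — σ1 onset /n/, coda /∅/ ok → phonotactically legal
[kob] — σ1 onset /k/, coda /b/ ok → phonotactically legal
[ti] — σ1 onset /t/, coda /∅/ ok → phonotactically legal
[lod] — σ1 onset /l/, coda /d/ ok → phonotactically legal
[re] — σ1 onset /r/, coda /∅/ ok → phonotactically legal
[nuk] — σ1 onset /n/, coda /k/ ok → phonotactically legal
[peln] — violates constraint (i): syllable 1 coda /ln/ has 2 consonants (> 1) → phonotactically illegal
Phonotactically legal: [ni], [kob], [ti], [lod], [re], [nuk] → 6.

6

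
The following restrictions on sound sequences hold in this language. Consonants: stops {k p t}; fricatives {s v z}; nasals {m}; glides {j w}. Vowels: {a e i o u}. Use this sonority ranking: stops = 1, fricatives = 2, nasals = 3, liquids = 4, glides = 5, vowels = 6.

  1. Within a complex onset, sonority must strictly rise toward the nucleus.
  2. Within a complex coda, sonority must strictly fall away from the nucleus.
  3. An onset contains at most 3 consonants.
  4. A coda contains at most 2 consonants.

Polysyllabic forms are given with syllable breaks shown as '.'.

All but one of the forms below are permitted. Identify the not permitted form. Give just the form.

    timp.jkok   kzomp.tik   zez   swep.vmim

timp.jkok — violates constraint 1: syllable 2 onset /jk/: /j/ (glide, 5) → /k/ (stop, 1) does not rise → not permitted
kzomp.tik — σ1 onset /kz/ (1→2 rises), coda /mp/ (3→1 falls) ok; σ2 onset /t/, coda /k/ ok → permitted
zez — σ1 onset /z/, coda /z/ ok → permitted
swep.vmim — σ1 onset /sw/ (2→5 rises), coda /p/ ok; σ2 onset /vm/ (2→3 rises), coda /m/ ok → permitted

timp.jkok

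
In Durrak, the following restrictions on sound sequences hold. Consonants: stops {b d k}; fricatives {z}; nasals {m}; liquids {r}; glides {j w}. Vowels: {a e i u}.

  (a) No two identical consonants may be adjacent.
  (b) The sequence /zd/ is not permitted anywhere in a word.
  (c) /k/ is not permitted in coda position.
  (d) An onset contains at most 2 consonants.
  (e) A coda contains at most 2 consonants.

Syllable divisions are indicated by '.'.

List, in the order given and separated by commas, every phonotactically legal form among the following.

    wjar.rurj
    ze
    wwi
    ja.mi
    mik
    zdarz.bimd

wjar.rurj — violates constraint (a): adjacent identical consonants /rr/ → phonotactically illegal
ze — σ1 onset /z/, coda /∅/ ok → phonotactically legal
wwi — violates constraint (a): adjacent identical consonants /ww/ → phonotactically illegal
ja.mi — σ1 onset /j/, coda /∅/ ok; σ2 onset /m/, coda /∅/ ok → phonotactically legal
mik — violates constraint (c): syllable 1 coda contains /k/ → phonotactically illegal
zdarz.bimd — violates constraint (b): contains banned sequence /zd/ → phonotactically illegal

ze, ja.mi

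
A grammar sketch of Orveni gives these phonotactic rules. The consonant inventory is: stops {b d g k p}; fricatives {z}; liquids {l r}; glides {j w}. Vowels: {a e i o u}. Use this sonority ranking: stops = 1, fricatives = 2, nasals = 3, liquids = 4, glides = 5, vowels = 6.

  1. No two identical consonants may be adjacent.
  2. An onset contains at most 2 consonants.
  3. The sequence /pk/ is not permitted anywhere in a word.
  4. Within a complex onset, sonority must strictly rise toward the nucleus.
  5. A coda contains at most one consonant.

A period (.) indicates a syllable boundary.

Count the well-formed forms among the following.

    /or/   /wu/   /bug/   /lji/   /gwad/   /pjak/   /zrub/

/or/ — σ1 onset /∅/, coda /r/ ok → well-formed
/wu/ — σ1 onset /w/, coda /∅/ ok → well-formed
/bug/ — σ1 onset /b/, coda /g/ ok → well-formed
/lji/ — σ1 onset /lj/ (4→5 rises), coda /∅/ ok → well-formed
/gwad/ — σ1 onset /gw/ (1→5 rises), coda /d/ ok → well-formed
/pjak/ — σ1 onset /pj/ (1→5 rises), coda /k/ ok → well-formed
/zrub/ — σ1 onset /zr/ (2→4 rises), coda /b/ ok → well-formed
Well-formed: /or/, /wu/, /bug/, /lji/, /gwad/, /pjak/, /zrub/ → 7.

7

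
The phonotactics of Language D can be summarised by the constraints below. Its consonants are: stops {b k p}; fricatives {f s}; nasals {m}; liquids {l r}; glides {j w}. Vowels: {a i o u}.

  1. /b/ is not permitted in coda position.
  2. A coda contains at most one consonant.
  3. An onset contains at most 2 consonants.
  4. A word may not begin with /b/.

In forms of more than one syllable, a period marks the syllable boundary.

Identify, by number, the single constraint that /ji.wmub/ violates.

1

/ji.wmub/: syllable 2 coda contains /b/.
This is a violation of constraint 1: "/b/ is not permitted in coda position."
The remaining constraints (2, 3, 4) are satisfied.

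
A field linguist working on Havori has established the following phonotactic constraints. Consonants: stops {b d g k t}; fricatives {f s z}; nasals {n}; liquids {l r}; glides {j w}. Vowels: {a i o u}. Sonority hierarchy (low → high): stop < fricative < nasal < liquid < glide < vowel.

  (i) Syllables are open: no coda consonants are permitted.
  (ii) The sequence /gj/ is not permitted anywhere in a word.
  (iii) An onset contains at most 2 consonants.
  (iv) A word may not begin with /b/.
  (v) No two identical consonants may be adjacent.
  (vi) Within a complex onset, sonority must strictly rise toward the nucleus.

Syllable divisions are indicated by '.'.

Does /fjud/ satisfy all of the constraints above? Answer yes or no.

/fjud/ — violates constraint (i): syllable 1 coda /d/ has 1 consonant (> 0) → ill-formed

no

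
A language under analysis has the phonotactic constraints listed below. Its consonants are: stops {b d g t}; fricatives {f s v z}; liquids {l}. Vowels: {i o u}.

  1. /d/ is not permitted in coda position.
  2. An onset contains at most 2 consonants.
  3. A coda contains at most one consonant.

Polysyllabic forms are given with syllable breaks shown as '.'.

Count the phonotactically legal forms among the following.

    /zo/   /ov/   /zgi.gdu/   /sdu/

4

/zo/ — σ1 onset /z/, coda /∅/ ok → phonotactically legal
/ov/ — σ1 onset /∅/, coda /v/ ok → phonotactically legal
/zgi.gdu/ — σ1 onset /zg/ (2C), coda /∅/ ok; σ2 onset /gd/ (2C), coda /∅/ ok → phonotactically legal
/sdu/ — σ1 onset /sd/ (2C), coda /∅/ ok → phonotactically legal
Phonotactically legal: /zo/, /ov/, /zgi.gdu/, /sdu/ → 4.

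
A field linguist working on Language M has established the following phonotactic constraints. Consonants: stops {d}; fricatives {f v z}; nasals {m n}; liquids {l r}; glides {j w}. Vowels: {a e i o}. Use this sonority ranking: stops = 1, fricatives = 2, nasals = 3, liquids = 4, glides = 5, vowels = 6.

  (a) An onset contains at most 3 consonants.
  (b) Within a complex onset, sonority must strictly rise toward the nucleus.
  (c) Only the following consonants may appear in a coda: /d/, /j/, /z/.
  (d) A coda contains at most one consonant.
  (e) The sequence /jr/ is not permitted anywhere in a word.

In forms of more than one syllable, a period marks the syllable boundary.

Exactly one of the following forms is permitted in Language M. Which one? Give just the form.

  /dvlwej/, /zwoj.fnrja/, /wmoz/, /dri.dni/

/dvlwej/ — violates constraint (a): syllable 1 onset /dvlw/ has 4 consonants (> 3) → not permitted
/zwoj.fnrja/ — violates constraint (a): syllable 2 onset /fnrj/ has 4 consonants (> 3) → not permitted
/wmoz/ — violates constraint (b): syllable 1 onset /wm/: /w/ (glide, 5) → /m/ (nasal, 3) does not rise → not permitted
/dri.dni/ — σ1 onset /dr/ (1→4 rises), coda /∅/ ok; σ2 onset /dn/ (1→3 rises), coda /∅/ ok → permitted

/dri.dni/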